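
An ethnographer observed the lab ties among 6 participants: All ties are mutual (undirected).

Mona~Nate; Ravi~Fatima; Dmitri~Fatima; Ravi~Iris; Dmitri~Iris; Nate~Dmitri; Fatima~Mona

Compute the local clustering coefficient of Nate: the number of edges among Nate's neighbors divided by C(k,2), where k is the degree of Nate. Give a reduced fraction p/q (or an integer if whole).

0

Nate's neighbors: Dmitri and Mona (k = 2).
Possible neighbor pairs: C(2,2) = 1. Edges among them: none → e = 0.
Clustering(Nate) = 0/1.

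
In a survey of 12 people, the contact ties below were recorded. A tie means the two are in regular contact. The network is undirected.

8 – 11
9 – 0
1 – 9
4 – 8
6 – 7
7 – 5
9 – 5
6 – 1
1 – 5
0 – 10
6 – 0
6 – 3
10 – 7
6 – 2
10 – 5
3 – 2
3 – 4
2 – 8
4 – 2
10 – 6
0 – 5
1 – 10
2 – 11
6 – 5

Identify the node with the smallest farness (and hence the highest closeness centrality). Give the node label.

Farness (sum of distances to all others) for each node — 0:21, 1:21, 2:18, 3:20, 4:26, 5:19, 6:15, 7:22, 8:26, 9:27, 10:20, 11:27.
The smallest farness is 15, for 6, so 6 has the highest closeness.

6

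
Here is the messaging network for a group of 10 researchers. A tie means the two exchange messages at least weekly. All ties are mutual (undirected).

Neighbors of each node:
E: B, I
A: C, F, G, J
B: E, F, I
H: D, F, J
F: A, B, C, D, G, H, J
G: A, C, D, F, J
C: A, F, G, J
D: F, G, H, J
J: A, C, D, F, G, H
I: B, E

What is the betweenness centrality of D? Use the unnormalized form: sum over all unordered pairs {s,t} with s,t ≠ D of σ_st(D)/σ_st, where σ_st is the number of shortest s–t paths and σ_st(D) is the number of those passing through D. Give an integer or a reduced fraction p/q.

1/3

Pairs whose geodesics pass through D — H–G: 1/3.
All other pairs contribute 0.
Summing the contributions gives betweenness(D) = 1/3.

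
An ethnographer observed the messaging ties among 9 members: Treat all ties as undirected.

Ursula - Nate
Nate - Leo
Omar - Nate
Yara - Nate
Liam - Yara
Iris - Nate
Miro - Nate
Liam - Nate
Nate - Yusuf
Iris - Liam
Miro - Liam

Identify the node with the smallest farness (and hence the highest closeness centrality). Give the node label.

Nate

Farness (sum of distances to all others) for each node — Iris:14, Leo:15, Liam:12, Miro:14, Nate:8, Omar:15, Ursula:15, Yara:14, Yusuf:15.
The smallest farness is 8, for Nate, so Nate has the highest closeness.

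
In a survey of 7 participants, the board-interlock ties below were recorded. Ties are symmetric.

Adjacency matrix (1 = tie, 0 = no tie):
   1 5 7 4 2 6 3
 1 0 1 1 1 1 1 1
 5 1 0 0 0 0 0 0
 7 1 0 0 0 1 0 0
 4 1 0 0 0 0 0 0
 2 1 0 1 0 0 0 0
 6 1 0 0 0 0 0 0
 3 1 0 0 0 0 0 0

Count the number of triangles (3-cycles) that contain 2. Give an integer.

2's neighbors: 1 and 7.
Neighbor pairs that are themselves tied: 2–1–7. Each forms one triangle with 2, for 1 in total.

1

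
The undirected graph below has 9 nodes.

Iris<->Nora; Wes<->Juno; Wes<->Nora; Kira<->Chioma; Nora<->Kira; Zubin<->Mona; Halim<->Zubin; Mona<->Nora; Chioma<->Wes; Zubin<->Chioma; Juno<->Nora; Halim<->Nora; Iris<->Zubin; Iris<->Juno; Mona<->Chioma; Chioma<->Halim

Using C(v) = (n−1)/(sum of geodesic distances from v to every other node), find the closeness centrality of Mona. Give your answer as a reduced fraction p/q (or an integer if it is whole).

Distances from Mona: Chioma:1, Halim:2, Iris:2, Juno:2, Kira:2, Nora:1, Wes:2, Zubin:1. Sum = 13.
n = 9, so closeness = 8/13.

8/13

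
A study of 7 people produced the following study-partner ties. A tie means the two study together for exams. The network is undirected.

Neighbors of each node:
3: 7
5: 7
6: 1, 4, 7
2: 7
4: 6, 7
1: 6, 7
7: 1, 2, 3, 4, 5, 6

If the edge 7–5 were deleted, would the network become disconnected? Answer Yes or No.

Without the 7–5 edge there is no alternate route between 7 and 5, so the network disconnects. It is a bridge.

Yes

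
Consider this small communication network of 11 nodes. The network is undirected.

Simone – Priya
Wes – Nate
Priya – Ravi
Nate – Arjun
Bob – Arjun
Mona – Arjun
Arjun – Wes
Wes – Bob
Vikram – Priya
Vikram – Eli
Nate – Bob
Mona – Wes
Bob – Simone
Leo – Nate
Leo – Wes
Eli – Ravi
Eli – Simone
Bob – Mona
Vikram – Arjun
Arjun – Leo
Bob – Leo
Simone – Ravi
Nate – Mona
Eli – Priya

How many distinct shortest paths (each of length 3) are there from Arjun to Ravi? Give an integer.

3

The shortest distance is 3. The length-3 paths are: Arjun–Bob–Simone–Ravi; Arjun–Vikram–Priya–Ravi; Arjun–Vikram–Eli–Ravi.
That gives 3 distinct shortest paths.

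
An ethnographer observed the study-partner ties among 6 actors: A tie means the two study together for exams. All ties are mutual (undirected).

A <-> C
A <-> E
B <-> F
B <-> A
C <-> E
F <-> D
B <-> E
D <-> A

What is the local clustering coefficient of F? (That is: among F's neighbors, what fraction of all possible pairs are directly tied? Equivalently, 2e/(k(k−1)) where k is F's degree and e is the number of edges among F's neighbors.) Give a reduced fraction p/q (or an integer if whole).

F's neighbors: B and D (k = 2).
Possible neighbor pairs: C(2,2) = 1. Edges among them: none → e = 0.
Clustering(F) = 0/1.

0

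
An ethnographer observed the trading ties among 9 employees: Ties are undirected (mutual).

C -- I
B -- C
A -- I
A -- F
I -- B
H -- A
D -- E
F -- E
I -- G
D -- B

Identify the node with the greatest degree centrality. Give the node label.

Degrees — A:3, B:3, C:2, D:2, E:2, F:2, G:1, H:1, I:4.
The maximum is 4, attained only by I.

I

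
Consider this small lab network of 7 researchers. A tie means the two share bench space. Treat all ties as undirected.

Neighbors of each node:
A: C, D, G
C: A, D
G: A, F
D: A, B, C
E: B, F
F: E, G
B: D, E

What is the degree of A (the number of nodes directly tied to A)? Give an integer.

A is directly tied to C, D, and G. That is 3 neighbors, so the degree of A is 3.

3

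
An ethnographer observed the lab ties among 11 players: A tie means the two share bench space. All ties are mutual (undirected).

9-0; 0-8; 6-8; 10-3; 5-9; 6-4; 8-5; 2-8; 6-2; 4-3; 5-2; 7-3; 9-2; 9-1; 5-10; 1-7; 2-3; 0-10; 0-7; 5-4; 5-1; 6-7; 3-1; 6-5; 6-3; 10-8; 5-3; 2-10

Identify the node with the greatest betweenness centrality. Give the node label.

Unnormalized betweenness of each node: 0:13/6, 1:7/6, 2:2, 3:409/84, 4:0, 5:52/7, 6:269/84, 7:89/42, 8:143/84, 9:23/14, 10:143/84.
5 has the largest value, 52/7, making it the main broker — the node through which the most shortest paths run.

5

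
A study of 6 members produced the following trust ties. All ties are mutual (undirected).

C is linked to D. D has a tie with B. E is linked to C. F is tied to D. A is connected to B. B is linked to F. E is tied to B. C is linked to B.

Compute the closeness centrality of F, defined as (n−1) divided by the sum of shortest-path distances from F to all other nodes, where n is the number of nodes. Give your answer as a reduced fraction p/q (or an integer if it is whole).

Distances from F: A:2, B:1, C:2, D:1, E:2. Sum = 8.
n = 6, so closeness = 5/8.

5/8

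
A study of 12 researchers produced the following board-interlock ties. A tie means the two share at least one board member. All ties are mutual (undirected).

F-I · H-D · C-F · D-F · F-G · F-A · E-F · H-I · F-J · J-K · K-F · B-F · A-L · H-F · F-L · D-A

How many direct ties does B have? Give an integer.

B is directly tied to F. That is 1 neighbor, so the degree of B is 1.

1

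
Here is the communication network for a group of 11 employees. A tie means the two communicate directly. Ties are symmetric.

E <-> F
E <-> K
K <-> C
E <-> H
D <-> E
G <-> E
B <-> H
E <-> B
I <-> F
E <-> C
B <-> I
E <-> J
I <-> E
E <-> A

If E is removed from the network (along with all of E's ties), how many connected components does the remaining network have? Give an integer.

Without E, the remaining ties split the others into: {J}; {C, K}; {G}; {A}; {B, F, H, I}; {D}.
That's 6 separate components.

6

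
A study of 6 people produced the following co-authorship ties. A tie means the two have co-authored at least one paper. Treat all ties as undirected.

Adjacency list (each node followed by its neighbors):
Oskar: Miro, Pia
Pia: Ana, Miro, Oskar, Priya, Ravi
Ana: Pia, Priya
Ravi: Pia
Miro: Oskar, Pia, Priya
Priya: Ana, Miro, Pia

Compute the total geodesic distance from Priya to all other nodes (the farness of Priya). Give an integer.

7

Distances from Priya: Ana:1, Miro:1, Oskar:2, Pia:1, Ravi:2.
Sum = 1 + 1 + 2 + 1 + 2 = 7.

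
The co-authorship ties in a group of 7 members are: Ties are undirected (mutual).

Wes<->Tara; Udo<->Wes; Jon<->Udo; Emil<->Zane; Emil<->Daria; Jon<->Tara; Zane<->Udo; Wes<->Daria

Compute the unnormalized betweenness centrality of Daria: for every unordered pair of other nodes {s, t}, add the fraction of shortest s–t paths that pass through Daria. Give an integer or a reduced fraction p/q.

2

Pairs whose geodesics pass through Daria — Tara–Emil: 1; Wes–Emil: 1.
All other pairs contribute 0.
Summing the contributions gives betweenness(Daria) = 2.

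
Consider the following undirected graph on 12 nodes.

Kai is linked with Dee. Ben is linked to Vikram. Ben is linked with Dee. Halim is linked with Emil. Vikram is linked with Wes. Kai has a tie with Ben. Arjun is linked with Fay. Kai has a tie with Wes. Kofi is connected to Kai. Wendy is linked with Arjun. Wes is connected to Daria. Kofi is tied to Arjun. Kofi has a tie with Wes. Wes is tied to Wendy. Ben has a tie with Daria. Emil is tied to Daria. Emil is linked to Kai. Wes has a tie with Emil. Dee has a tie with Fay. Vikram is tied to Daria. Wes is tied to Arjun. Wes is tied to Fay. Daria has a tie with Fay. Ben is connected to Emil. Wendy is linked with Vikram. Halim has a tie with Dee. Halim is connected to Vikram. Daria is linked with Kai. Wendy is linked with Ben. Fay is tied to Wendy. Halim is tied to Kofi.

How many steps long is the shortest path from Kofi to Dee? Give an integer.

2

One shortest route is Kofi – Kai – Dee, which uses 2 edges, and Kofi and Dee are not directly tied, so nothing shorter exists. So d(Kofi,Dee) = 2.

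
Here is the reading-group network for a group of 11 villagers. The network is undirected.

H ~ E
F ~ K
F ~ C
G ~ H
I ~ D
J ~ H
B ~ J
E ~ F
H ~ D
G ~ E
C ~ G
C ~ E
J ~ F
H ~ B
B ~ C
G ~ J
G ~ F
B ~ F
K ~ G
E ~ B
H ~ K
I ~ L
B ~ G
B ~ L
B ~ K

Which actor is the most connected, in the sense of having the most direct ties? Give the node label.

Degrees — B:8, C:4, D:2, E:5, F:6, G:7, H:6, I:2, J:4, K:4, L:2.
The maximum is 8, attained only by B.

B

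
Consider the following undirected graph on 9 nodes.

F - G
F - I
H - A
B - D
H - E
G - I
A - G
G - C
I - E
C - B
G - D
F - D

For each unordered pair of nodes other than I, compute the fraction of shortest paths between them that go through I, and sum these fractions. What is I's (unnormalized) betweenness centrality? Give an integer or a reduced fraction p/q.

11/2

Pairs whose geodesics pass through I — B–E: 3/3; C–E: 1; G–E: 1; H–F: 1/2; E–F: 1; E–D: 2/2.
All other pairs contribute 0.
Summing the contributions gives betweenness(I) = 11/2.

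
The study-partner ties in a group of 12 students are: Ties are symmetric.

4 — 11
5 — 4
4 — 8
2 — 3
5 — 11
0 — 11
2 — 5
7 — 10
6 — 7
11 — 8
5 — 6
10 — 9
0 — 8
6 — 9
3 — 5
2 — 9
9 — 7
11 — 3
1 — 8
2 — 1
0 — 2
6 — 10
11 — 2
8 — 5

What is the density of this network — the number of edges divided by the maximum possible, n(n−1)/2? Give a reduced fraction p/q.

4/11

There are 24 edges and 12 nodes, so the maximum possible is C(12,2) = 66.
Density = 24/66 = 4/11.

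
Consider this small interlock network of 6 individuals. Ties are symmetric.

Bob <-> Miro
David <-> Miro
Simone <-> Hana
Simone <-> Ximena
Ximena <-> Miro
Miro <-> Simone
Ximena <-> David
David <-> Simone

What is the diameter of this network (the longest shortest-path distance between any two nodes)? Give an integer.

Eccentricity of each node (its greatest distance to any other): Bob:3, David:2, Hana:3, Miro:2, Simone:2, Ximena:2.
The maximum eccentricity is 3, realized for instance by the pair Hana–Bob via Hana – Simone – Miro – Bob. So the diameter is 3.

3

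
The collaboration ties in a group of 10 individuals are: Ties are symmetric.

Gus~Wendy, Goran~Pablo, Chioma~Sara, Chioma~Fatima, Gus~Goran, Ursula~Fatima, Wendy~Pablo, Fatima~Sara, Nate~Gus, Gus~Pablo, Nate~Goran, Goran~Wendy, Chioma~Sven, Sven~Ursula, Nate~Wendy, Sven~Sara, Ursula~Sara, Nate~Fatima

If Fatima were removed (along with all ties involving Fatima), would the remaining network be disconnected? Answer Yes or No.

Yes

Removing Fatima leaves {Chioma, Sara, Sven, and Ursula} with no path to {Goran, Gus, Nate, Pablo, and Wendy}, so the network splits into 2 components. Fatima is a cut vertex.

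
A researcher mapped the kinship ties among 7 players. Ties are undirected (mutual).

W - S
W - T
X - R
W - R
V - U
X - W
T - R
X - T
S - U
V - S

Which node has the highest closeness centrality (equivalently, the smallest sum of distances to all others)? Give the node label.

W

Farness (sum of distances to all others) for each node — R:11, S:9, T:11, U:13, V:13, W:8, X:11.
The smallest farness is 8, for W, so W has the highest closeness.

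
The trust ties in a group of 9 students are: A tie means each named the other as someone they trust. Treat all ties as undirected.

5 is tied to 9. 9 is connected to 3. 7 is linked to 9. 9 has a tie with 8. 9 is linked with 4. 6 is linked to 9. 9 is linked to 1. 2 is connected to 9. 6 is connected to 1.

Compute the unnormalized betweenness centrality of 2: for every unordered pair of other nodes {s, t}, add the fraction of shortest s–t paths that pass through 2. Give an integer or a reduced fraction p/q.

No shortest path between any pair of other nodes passes through 2.
Summing the contributions gives betweenness(2) = 0.

0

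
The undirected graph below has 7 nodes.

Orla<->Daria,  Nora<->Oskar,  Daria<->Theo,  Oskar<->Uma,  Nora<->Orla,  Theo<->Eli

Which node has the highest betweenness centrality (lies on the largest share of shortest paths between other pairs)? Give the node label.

Unnormalized betweenness of each node: Daria:8, Eli:0, Nora:8, Orla:9, Oskar:5, Theo:5, Uma:0.
Orla has the largest value, 9, making it the main broker — the node through which the most shortest paths run.

Orla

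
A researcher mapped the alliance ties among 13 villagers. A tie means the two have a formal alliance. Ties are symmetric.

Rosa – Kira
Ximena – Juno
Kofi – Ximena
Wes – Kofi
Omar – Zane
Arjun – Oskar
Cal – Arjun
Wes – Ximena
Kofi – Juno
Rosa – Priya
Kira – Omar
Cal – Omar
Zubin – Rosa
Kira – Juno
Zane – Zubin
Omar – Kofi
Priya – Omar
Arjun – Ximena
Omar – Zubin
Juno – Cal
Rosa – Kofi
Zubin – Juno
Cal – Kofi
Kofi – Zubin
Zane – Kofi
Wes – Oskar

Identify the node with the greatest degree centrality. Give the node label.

Kofi

Degrees — Arjun:3, Cal:4, Juno:5, Kira:3, Kofi:8, Omar:6, Oskar:2, Priya:2, Rosa:4, Wes:3, Ximena:4, Zane:3, Zubin:5.
The maximum is 8, attained only by Kofi.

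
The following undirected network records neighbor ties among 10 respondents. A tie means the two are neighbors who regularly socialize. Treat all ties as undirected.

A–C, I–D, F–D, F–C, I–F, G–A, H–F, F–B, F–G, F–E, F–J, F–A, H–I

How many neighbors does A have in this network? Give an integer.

A is directly tied to C, F, and G. That is 3 neighbors, so the degree of A is 3.

3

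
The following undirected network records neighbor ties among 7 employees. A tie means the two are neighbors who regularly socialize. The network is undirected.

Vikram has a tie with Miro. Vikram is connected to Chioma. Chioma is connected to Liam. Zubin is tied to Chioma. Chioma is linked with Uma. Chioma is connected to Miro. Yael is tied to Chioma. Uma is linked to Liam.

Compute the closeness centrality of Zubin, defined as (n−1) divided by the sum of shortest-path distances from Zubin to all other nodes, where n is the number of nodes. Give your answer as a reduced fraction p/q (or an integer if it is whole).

Distances from Zubin: Chioma:1, Liam:2, Miro:2, Uma:2, Vikram:2, Yael:2. Sum = 11.
n = 7, so closeness = 6/11.

6/11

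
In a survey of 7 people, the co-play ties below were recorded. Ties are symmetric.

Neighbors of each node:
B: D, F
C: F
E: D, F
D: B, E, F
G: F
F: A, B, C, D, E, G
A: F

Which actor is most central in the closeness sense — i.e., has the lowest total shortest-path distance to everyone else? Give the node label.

Farness (sum of distances to all others) for each node — A:11, B:10, C:11, D:9, E:10, F:6, G:11.
The smallest farness is 6, for F, so F has the highest closeness.

F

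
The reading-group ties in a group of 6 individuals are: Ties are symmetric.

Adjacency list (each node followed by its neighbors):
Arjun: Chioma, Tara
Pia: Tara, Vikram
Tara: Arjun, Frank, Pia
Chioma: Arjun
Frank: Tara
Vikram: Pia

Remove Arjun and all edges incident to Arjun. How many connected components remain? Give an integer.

2

Without Arjun, the remaining ties split the others into: {Frank, Pia, Tara, Vikram}; {Chioma}.
That's 2 separate components.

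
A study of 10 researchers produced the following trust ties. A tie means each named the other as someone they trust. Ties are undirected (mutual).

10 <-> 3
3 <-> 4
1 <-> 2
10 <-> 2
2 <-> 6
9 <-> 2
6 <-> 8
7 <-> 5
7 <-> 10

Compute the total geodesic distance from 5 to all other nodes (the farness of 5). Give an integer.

30

Distances from 5: 1:4, 2:3, 3:3, 4:4, 6:4, 7:1, 8:5, 9:4, 10:2.
Sum = 4 + 3 + 3 + 4 + 4 + 1 + 5 + 4 + 2 = 30.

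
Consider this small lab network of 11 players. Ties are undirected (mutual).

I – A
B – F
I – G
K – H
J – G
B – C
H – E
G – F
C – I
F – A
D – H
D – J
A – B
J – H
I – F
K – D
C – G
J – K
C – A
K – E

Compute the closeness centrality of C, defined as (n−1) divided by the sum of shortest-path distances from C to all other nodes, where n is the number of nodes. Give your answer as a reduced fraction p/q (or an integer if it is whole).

Distances from C: A:1, B:1, D:3, E:4, F:2, G:1, H:3, I:1, J:2, K:3. Sum = 21.
n = 11, so closeness = 10/21.

10/21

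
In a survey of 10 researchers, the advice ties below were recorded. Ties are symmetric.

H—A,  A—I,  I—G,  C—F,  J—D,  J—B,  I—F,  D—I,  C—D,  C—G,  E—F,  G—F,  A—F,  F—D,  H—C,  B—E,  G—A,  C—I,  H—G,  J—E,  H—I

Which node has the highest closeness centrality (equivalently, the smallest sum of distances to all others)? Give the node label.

Farness (sum of distances to all others) for each node — A:16, B:22, C:14, D:14, E:16, F:12, G:15, H:18, I:13, J:18.
The smallest farness is 12, for F, so F has the highest closeness.

F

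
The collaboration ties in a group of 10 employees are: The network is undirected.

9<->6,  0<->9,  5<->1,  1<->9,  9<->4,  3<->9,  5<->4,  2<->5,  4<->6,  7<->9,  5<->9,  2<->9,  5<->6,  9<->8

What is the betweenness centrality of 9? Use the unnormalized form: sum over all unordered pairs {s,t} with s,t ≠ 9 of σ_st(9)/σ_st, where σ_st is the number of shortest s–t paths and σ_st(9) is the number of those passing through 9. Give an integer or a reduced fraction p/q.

Pairs whose geodesics pass through 9 — 7–3: 1; 7–4: 1; 7–6: 1; 7–8: 1; 7–0: 1; 7–2: 1; 7–1: 1; 7–5: 1; 3–4: 1; 3–6: 1; 3–8: 1; 3–0: 1; 3–2: 1; 3–1: 1 … (+17 more pairs).
All other pairs contribute 0.
Summing the contributions gives betweenness(9) = 57/2.

57/2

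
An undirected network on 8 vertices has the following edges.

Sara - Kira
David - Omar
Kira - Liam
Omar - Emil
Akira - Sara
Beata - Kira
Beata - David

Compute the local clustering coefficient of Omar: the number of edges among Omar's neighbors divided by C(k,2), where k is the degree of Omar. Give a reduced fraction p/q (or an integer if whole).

Omar's neighbors: David and Emil (k = 2).
Possible neighbor pairs: C(2,2) = 1. Edges among them: none → e = 0.
Clustering(Omar) = 0/1.

0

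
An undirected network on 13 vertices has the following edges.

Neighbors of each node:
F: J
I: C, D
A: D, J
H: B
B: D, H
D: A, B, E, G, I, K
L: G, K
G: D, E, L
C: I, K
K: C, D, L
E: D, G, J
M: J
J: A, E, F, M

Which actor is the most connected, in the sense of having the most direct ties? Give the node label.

D

Degrees — A:2, B:2, C:2, D:6, E:3, F:1, G:3, H:1, I:2, J:4, K:3, L:2, M:1.
The maximum is 6, attained only by D.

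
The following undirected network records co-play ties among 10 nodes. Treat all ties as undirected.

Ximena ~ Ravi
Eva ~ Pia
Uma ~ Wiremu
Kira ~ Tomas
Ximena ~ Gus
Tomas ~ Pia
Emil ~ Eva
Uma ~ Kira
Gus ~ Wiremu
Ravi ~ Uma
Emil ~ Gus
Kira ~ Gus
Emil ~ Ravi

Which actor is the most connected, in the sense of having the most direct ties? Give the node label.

Degrees — Emil:3, Eva:2, Gus:4, Kira:3, Pia:2, Ravi:3, Tomas:2, Uma:3, Wiremu:2, Ximena:2.
The maximum is 4, attained only by Gus.

Gus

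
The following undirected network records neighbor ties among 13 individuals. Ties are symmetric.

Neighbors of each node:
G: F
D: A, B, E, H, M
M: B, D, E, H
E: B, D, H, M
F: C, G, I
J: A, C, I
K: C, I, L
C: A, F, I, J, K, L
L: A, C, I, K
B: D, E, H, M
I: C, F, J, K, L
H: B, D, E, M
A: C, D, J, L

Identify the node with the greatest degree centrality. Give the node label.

C

Degrees — A:4, B:4, C:6, D:5, E:4, F:3, G:1, H:4, I:5, J:3, K:3, L:4, M:4.
The maximum is 6, attained only by C.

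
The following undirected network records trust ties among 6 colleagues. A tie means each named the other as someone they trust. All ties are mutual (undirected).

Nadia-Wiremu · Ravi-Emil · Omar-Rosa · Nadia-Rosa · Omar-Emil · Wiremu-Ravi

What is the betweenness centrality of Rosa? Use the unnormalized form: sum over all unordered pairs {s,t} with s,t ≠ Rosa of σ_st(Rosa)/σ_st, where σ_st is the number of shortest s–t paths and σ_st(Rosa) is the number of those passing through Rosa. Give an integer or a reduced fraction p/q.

Pairs whose geodesics pass through Rosa — Wiremu–Omar: 1/2; Nadia–Omar: 1; Nadia–Emil: 1/2.
All other pairs contribute 0.
Summing the contributions gives betweenness(Rosa) = 2.

2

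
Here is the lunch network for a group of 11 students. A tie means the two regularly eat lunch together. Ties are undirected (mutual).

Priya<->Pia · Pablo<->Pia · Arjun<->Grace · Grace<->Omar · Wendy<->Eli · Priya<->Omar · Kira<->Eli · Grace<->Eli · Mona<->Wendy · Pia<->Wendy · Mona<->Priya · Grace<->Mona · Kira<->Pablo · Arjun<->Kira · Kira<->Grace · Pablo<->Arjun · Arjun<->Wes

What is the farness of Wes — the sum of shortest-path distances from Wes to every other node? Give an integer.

Distances from Wes: Arjun:1, Eli:3, Grace:2, Kira:2, Mona:3, Omar:3, Pablo:2, Pia:3, Priya:4, Wendy:4.
Sum = 1 + 3 + 2 + 2 + 3 + 3 + 2 + 3 + 4 + 4 = 27.

27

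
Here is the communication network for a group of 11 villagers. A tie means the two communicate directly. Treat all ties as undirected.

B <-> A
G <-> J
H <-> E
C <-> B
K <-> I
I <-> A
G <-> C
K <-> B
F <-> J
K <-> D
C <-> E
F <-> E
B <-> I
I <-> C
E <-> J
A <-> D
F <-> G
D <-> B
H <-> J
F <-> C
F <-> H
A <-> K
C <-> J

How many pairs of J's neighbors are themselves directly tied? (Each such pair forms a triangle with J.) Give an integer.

7

J's neighbors: C, E, F, G, and H.
Neighbor pairs that are themselves tied: J–C–E; J–C–F; J–C–G; J–E–F; J–E–H; J–F–G; J–F–H. Each forms one triangle with J, for 7 in total.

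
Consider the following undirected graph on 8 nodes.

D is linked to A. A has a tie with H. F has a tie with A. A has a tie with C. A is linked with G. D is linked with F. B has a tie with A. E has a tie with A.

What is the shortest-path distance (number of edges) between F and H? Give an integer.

2

One shortest route is F – A – H, which uses 2 edges, and F and H are not directly tied, so nothing shorter exists. So d(F,H) = 2.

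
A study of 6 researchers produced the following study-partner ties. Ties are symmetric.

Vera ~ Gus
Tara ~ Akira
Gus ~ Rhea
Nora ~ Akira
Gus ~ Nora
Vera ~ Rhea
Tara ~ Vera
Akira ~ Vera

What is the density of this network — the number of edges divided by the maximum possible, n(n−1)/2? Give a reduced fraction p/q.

There are 8 edges and 6 nodes, so the maximum possible is C(6,2) = 15.
Density = 8/15.

8/15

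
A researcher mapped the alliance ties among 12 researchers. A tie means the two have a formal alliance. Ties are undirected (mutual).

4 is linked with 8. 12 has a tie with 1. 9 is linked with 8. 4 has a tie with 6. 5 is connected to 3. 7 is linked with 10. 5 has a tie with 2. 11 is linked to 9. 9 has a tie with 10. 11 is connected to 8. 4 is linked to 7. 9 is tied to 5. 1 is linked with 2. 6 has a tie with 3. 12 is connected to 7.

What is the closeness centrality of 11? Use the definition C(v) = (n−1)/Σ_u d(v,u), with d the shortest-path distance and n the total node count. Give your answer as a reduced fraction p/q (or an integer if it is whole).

Distances from 11: 1:4, 2:3, 3:3, 4:2, 5:2, 6:3, 7:3, 8:1, 9:1, 10:2, 12:4. Sum = 28.
n = 12, so closeness = 11/28.

11/28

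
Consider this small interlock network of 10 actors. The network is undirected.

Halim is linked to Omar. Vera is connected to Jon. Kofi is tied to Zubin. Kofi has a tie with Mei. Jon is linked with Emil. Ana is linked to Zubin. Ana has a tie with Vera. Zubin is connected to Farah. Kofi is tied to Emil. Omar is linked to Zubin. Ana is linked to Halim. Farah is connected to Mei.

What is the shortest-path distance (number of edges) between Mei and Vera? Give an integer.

One shortest route is Mei – Kofi – Zubin – Ana – Vera, which uses 4 edges, and at distance 3 from Mei we only reach {Ana, Jon, Omar}, which does not include Vera. So d(Mei,Vera) = 4.

4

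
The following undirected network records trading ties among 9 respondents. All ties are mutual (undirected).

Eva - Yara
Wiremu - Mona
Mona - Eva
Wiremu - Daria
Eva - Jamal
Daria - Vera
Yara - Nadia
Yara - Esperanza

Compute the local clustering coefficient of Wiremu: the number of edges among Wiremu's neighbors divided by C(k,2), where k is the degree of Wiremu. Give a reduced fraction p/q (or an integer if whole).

0

Wiremu's neighbors: Daria and Mona (k = 2).
Possible neighbor pairs: C(2,2) = 1. Edges among them: none → e = 0.
Clustering(Wiremu) = 0/1.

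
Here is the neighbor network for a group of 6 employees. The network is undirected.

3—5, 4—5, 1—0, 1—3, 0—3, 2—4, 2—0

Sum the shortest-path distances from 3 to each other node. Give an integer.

Distances from 3: 0:1, 1:1, 2:2, 4:2, 5:1.
Sum = 1 + 1 + 2 + 2 + 1 = 7.

7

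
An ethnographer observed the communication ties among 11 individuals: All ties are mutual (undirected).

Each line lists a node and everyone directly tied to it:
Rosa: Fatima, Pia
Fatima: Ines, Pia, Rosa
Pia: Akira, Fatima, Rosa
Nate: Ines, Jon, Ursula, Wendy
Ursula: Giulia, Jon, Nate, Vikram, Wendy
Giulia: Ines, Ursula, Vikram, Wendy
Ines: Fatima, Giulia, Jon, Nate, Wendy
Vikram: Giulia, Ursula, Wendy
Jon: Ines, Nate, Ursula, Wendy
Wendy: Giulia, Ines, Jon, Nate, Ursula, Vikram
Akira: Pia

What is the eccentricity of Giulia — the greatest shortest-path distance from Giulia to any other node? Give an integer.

4

Distances from Giulia: Akira:4, Fatima:2, Ines:1, Jon:2, Nate:2, Pia:3, Rosa:3, Ursula:1, Vikram:1, Wendy:1.
The largest is 4 (to Akira), so the eccentricity of Giulia is 4.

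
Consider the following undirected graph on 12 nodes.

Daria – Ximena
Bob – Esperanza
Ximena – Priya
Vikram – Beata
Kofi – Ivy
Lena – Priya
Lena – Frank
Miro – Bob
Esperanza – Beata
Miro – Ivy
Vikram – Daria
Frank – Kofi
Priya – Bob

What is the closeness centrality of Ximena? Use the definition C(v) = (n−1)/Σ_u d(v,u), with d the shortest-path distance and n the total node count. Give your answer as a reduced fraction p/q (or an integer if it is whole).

11/28

Distances from Ximena: Beata:3, Bob:2, Daria:1, Esperanza:3, Frank:3, Ivy:4, Kofi:4, Lena:2, Miro:3, Priya:1, Vikram:2. Sum = 28.
n = 12, so closeness = 11/28.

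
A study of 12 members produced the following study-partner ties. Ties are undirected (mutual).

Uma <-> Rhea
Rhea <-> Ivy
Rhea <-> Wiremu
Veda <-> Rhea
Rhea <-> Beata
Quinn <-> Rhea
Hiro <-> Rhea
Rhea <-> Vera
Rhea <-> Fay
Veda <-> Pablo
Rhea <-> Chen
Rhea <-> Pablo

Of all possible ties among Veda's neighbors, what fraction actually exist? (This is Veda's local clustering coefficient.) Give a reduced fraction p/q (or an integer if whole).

Veda's neighbors: Pablo and Rhea (k = 2).
Possible neighbor pairs: C(2,2) = 1. Edges among them: Pablo–Rhea → e = 1.
Clustering(Veda) = 1/1.

1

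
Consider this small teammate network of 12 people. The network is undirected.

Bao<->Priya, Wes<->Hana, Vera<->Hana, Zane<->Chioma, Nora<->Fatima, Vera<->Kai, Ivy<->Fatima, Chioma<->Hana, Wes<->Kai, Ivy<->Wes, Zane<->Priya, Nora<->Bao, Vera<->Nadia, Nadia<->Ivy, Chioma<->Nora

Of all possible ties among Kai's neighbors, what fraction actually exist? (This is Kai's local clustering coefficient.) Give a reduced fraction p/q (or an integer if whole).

0

Kai's neighbors: Vera and Wes (k = 2).
Possible neighbor pairs: C(2,2) = 1. Edges among them: none → e = 0.
Clustering(Kai) = 0/1.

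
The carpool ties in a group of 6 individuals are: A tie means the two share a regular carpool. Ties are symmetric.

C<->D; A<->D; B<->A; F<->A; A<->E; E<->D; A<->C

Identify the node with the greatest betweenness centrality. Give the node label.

Unnormalized betweenness of each node: A:15/2, B:0, C:0, D:1/2, E:0, F:0.
A has the largest value, 15/2, making it the main broker — the node through which the most shortest paths run.

A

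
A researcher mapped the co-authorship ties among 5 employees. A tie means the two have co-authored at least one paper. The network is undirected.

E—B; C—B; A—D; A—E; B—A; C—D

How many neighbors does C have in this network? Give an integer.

2

C is directly tied to B and D. That is 2 neighbors, so the degree of C is 2.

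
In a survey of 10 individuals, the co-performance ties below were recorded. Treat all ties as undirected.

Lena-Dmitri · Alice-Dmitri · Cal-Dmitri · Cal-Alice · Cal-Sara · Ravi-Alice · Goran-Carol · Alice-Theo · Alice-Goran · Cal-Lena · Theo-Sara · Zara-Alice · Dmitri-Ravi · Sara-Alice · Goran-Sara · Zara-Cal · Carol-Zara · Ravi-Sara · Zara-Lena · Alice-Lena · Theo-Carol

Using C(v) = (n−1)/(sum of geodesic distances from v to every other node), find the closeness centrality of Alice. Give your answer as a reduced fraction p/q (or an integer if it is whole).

Distances from Alice: Cal:1, Carol:2, Dmitri:1, Goran:1, Lena:1, Ravi:1, Sara:1, Theo:1, Zara:1. Sum = 10.
n = 10, so closeness = 9/10.

9/10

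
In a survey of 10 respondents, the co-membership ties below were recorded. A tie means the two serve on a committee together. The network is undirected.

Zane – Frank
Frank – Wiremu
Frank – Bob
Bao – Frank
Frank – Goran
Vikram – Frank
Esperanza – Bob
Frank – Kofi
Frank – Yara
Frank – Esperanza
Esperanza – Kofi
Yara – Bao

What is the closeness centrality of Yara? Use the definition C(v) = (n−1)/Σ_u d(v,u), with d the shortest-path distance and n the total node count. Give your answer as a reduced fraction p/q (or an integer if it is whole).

Distances from Yara: Bao:1, Bob:2, Esperanza:2, Frank:1, Goran:2, Kofi:2, Vikram:2, Wiremu:2, Zane:2. Sum = 16.
n = 10, so closeness = 9/16.

9/16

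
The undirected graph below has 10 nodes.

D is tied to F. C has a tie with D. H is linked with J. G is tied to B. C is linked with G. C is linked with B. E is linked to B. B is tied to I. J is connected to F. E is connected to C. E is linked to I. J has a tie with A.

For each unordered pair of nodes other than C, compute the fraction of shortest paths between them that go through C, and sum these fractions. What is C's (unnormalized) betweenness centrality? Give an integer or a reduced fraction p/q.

41/2

Pairs whose geodesics pass through C — G–E: 1/2; G–F: 1; G–J: 1; G–A: 1; G–D: 1; G–H: 1; B–F: 1; B–J: 1; B–A: 1; B–D: 1; B–H: 1; I–F: 2/2; I–J: 2/2; I–A: 2/2 … (+7 more pairs).
All other pairs contribute 0.
Summing the contributions gives betweenness(C) = 41/2.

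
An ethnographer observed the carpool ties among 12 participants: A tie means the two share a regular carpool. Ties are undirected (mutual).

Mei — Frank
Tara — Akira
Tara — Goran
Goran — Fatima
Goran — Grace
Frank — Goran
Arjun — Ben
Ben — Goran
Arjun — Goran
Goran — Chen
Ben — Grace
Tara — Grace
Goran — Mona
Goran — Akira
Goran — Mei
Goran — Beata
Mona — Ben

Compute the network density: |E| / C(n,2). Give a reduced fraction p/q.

There are 17 edges and 12 nodes, so the maximum possible is C(12,2) = 66.
Density = 17/66.

17/66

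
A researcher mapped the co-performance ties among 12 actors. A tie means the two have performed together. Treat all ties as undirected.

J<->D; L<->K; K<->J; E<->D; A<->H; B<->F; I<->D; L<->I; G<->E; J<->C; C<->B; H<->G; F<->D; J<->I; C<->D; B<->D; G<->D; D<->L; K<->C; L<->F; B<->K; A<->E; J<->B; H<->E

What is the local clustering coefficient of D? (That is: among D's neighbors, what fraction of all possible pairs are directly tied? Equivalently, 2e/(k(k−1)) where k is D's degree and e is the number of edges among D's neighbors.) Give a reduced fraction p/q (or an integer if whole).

2/7

D's neighbors: B, C, E, F, G, I, J, and L (k = 8).
Possible neighbor pairs: C(8,2) = 28. Edges among them: B–C, B–F, B–J, C–J, E–G, F–L, I–J, I–L → e = 8.
Clustering(D) = 8/28 = 2/7.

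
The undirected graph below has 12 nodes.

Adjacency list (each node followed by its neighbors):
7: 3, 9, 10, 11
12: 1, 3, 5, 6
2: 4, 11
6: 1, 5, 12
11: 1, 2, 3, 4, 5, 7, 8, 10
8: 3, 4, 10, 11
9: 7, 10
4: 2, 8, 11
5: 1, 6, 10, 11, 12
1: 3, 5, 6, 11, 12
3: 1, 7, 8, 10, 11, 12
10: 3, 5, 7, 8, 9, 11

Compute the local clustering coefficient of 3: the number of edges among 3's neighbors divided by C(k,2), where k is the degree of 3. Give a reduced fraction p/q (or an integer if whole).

3's neighbors: 1, 7, 8, 10, 11, and 12 (k = 6).
Possible neighbor pairs: C(6,2) = 15. Edges among them: 1–11, 1–12, 7–10, 7–11, 8–10, 8–11, 10–11 → e = 7.
Clustering(3) = 7/15.

7/15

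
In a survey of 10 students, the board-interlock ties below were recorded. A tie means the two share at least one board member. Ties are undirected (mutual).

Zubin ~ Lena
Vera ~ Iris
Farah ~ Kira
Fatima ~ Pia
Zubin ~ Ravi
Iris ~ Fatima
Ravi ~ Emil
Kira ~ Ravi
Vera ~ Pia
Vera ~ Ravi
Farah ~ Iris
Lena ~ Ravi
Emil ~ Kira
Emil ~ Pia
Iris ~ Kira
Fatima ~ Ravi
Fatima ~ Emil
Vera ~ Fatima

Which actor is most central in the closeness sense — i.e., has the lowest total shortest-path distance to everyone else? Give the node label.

Ravi

Farness (sum of distances to all others) for each node — Emil:14, Farah:19, Fatima:13, Iris:16, Kira:14, Lena:19, Pia:18, Ravi:12, Vera:14, Zubin:19.
The smallest farness is 12, for Ravi, so Ravi has the highest closeness.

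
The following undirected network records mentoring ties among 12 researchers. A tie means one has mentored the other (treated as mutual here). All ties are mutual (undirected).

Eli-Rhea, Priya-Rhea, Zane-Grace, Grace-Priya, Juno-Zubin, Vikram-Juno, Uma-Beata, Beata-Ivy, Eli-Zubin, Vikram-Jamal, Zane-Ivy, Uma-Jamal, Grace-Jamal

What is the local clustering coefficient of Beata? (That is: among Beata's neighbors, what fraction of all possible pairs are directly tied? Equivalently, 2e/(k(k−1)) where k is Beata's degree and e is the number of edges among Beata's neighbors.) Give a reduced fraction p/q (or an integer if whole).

0

Beata's neighbors: Ivy and Uma (k = 2).
Possible neighbor pairs: C(2,2) = 1. Edges among them: none → e = 0.
Clustering(Beata) = 0/1.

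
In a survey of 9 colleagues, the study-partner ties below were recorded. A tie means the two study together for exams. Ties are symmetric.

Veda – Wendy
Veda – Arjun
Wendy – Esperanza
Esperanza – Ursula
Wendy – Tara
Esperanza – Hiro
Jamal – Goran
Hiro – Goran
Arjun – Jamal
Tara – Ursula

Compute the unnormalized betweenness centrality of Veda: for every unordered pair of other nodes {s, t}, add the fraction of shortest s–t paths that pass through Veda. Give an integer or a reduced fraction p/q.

Pairs whose geodesics pass through Veda — Wendy–Jamal: 1; Wendy–Arjun: 1; Tara–Jamal: 1; Tara–Arjun: 1; Ursula–Arjun: 2/2; Esperanza–Arjun: 1.
All other pairs contribute 0.
Summing the contributions gives betweenness(Veda) = 6.

6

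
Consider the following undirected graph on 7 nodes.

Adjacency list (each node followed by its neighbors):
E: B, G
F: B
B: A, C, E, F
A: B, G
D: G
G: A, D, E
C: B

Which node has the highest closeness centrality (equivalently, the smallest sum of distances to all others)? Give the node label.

B

Farness (sum of distances to all others) for each node — A:10, B:9, C:14, D:16, E:10, F:14, G:11.
The smallest farness is 9, for B, so B has the highest closeness.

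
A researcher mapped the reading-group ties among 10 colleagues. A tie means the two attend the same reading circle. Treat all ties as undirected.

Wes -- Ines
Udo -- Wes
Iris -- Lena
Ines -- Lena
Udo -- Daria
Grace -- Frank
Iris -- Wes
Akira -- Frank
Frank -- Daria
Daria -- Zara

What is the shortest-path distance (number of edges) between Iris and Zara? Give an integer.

4

One shortest route is Iris – Wes – Udo – Daria – Zara, which uses 4 edges, and at distance 3 from Iris we only reach {Daria}, which does not include Zara. So d(Iris,Zara) = 4.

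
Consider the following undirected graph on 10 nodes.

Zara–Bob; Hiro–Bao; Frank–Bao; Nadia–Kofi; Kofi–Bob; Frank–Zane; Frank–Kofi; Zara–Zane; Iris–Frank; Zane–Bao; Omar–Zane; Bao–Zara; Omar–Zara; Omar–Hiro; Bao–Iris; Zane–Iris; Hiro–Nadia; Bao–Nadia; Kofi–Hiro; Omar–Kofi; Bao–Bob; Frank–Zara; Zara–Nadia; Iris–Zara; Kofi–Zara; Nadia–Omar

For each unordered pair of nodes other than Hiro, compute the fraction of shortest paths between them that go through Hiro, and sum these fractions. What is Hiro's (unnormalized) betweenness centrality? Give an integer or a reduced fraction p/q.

9/20

Pairs whose geodesics pass through Hiro — Kofi–Bao: 1/5; Omar–Bao: 1/4.
All other pairs contribute 0.
Summing the contributions gives betweenness(Hiro) = 9/20.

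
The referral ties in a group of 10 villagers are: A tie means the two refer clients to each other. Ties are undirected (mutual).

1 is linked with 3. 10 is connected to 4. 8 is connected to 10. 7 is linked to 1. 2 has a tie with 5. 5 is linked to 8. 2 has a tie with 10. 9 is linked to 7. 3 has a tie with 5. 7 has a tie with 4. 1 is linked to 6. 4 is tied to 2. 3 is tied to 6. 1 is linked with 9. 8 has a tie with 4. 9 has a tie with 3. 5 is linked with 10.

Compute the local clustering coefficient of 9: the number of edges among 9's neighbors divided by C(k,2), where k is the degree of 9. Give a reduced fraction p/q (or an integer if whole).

9's neighbors: 1, 3, and 7 (k = 3).
Possible neighbor pairs: C(3,2) = 3. Edges among them: 1–3, 1–7 → e = 2.
Clustering(9) = 2/3.

2/3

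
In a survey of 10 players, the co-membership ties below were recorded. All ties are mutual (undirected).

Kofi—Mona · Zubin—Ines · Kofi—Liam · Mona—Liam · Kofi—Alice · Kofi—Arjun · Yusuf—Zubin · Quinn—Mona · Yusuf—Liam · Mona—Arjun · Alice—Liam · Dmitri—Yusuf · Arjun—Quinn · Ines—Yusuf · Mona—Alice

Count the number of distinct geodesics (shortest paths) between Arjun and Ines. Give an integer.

2

The shortest distance is 4. The length-4 paths are: Arjun–Kofi–Liam–Yusuf–Ines; Arjun–Mona–Liam–Yusuf–Ines.
That gives 2 distinct shortest paths.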